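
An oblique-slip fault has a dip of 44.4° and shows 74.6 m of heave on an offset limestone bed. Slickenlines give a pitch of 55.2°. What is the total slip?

dip-slip = heave / cos(dip) = 74.6 / cos(44.4°) = 104.4 m
net slip = dip-slip / sin(rake) = 104.4 / sin(55.2°) = 127 m

127 m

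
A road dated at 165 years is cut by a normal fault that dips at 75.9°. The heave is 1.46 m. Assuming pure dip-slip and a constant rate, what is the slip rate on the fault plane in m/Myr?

36300 m/Myr

dip-slip = heave / cos(dip) = 1.46 m / cos(75.9°) = 5.993 m
rate = 5.993 m / 165 years = 0.0363 m/yr = 36300 m/Myr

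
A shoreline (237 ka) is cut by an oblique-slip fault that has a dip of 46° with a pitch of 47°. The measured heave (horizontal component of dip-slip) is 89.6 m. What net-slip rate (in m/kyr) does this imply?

dip-slip = heave / cos(dip) = 89.6 / cos(46°) = 129 m
net slip = dip-slip / sin(rake) = 129 / sin(47°) = 176.4 m
rate = 176.4 m / 237 ka = 0.000744 m/yr = 0.744 m/kyr

0.744 m/kyr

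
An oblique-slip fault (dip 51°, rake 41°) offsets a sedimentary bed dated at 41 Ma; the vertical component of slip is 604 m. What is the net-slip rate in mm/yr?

0.0289 mm/yr

dip-slip = throw / sin(dip) = 604 / sin(51°) = 777.2 m
net slip = dip-slip / sin(rake) = 777.2 / sin(41°) = 1185 m
rate = 1185 m / 41 Ma = 0.0000289 m/yr = 0.0289 mm/yr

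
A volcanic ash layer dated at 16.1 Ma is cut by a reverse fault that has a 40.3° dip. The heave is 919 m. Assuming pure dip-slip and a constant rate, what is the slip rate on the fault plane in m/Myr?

74.8 m/Myr

dip-slip = heave / cos(dip) = 919 m / cos(40.3°) = 1205 m
rate = 1205 m / 16.1 Ma = 0.0000748 m/yr = 74.8 m/Myr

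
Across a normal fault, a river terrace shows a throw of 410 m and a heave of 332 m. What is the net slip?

net slip = √(throw² + heave²) = √(410² + 332²) = 528 m

528 m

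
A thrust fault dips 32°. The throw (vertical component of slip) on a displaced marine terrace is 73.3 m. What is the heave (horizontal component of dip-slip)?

heave = throw / tan(dip) = 73.3 / tan(32°) = 117 m

117 m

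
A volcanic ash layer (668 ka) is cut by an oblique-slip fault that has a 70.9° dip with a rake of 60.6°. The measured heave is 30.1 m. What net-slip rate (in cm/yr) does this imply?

0.0158 cm/yr

dip-slip = heave / cos(dip) = 30.1 / cos(70.9°) = 91.99 m
net slip = dip-slip / sin(rake) = 91.99 / sin(60.6°) = 105.6 m
rate = 105.6 m / 668 ka = 0.000158 m/yr = 0.0158 cm/yr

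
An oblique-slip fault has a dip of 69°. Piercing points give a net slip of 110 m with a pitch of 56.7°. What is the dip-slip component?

91.9 m

dip-slip = net slip × sin(rake) = 110 m × sin(56.7°) = 91.9 m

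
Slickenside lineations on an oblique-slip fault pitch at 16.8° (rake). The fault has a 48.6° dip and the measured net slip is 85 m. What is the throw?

18.4 m

dip-slip = net slip × sin(rake) = 85 m × sin(16.8°) = 24.57 m
throw = dip-slip × sin(dip) = 24.57 × sin(48.6°) = 18.4 m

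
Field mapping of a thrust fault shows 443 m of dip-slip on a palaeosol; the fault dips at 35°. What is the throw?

254 m

throw = dip-slip × sin(dip) = 443 m × sin(35°) = 254 m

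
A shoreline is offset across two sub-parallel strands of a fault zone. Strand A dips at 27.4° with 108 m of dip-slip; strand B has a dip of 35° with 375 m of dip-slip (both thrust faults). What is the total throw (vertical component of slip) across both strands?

265 m

throw_A = 108 × sin(27.4°) = 49.70 m
throw_B = 375 × sin(35°) = 215.1 m
total = 49.70 + 215.1 = 265 m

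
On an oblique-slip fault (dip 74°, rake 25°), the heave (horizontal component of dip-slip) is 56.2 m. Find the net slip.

dip-slip = heave / cos(dip) = 56.2 / cos(74°) = 203.9 m
net slip = dip-slip / sin(rake) = 203.9 / sin(25°) = 482 m

482 m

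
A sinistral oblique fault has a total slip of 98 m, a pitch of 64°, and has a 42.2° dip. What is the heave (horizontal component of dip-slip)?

65.3 m

dip-slip = net slip × sin(rake) = 98 m × sin(64°) = 88.08 m
heave = dip-slip × cos(dip) = 88.08 × cos(42.2°) = 65.3 m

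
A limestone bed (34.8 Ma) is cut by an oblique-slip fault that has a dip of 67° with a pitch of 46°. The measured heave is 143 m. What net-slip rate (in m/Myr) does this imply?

14.6 m/Myr

dip-slip = heave / cos(dip) = 143 / cos(67°) = 366 m
net slip = dip-slip / sin(rake) = 366 / sin(46°) = 508.8 m
rate = 508.8 m / 34.8 Ma = 0.0000146 m/yr = 14.6 m/Myr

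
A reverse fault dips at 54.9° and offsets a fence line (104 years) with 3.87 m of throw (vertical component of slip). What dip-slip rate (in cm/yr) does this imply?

4.55 cm/yr

dip-slip = throw / sin(dip) = 3.87 m / sin(54.9°) = 4.730 m
rate = 4.730 m / 104 years = 0.0455 m/yr = 4.55 cm/yr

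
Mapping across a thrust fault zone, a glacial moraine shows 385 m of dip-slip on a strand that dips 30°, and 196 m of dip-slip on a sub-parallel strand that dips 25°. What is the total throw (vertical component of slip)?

throw_A = 385 × sin(30°) = 192.5 m
throw_B = 196 × sin(25°) = 82.83 m
total = 192.5 + 82.83 = 275 m

275 m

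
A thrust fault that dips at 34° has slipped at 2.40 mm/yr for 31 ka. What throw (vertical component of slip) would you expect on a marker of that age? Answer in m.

41.6 m

dip-slip = rate × time = 2.40 mm/yr × 31 ka = 74.40 m
throw = dip-slip × sin(dip) = 74.40 × sin(34°) = 41.6 m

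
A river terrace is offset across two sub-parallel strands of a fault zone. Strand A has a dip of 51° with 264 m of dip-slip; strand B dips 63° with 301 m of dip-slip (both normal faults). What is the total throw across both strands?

throw_A = 264 × sin(51°) = 205.2 m
throw_B = 301 × sin(63°) = 268.2 m
total = 205.2 + 268.2 = 473 m

473 m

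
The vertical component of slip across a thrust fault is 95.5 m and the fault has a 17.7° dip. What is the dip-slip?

dip-slip = throw / sin(dip) = 95.5 / sin(17.7°) = 314 m

314 m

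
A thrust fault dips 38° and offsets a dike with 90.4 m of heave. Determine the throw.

70.6 m

throw = heave × tan(dip) = 90.4 × tan(38°) = 70.6 m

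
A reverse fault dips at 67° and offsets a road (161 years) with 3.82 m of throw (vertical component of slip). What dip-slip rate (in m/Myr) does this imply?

dip-slip = throw / sin(dip) = 3.82 m / sin(67°) = 4.150 m
rate = 4.150 m / 161 years = 0.0258 m/yr = 25800 m/Myr

25800 m/Myr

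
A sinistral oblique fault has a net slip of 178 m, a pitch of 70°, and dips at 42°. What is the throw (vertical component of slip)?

dip-slip = net slip × sin(rake) = 178 m × sin(70°) = 167.3 m
throw = dip-slip × sin(dip) = 167.3 × sin(42°) = 112 m

112 m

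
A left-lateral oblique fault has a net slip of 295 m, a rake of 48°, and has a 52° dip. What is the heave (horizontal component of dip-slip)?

dip-slip = net slip × sin(rake) = 295 m × sin(48°) = 219.2 m
heave = dip-slip × cos(dip) = 219.2 × cos(52°) = 135 m

135 m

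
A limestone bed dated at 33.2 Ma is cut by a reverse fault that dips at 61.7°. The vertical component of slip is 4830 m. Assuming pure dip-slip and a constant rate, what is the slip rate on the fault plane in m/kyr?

dip-slip = throw / sin(dip) = 4830 m / sin(61.7°) = 5486 m
rate = 5486 m / 33.2 Ma = 0.000165 m/yr = 0.165 m/kyr

0.165 m/kyr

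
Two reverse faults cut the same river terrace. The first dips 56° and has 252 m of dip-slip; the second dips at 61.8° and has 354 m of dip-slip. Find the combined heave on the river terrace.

heave_A = 252 × cos(56°) = 140.9 m
heave_B = 354 × cos(61.8°) = 167.3 m
total = 140.9 + 167.3 = 308 m

308 m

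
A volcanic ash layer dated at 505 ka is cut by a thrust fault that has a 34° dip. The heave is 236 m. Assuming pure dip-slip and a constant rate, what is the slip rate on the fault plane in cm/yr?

0.0564 cm/yr

dip-slip = heave / cos(dip) = 236 m / cos(34°) = 284.7 m
rate = 284.7 m / 505 ka = 0.000564 m/yr = 0.0564 cm/yr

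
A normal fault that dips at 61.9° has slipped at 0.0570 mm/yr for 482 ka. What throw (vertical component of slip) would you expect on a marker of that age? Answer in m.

24.2 m

dip-slip = rate × time = 0.0570 mm/yr × 482 ka = 27.47 m
throw = dip-slip × sin(dip) = 27.47 × sin(61.9°) = 24.2 m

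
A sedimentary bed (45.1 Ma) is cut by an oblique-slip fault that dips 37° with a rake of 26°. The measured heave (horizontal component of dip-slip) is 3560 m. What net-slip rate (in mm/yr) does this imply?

0.225 mm/yr

dip-slip = heave / cos(dip) = 3560 / cos(37°) = 4458 m
net slip = dip-slip / sin(rake) = 4458 / sin(26°) = 10170 m
rate = 10170 m / 45.1 Ma = 0.000225 m/yr = 0.225 mm/yr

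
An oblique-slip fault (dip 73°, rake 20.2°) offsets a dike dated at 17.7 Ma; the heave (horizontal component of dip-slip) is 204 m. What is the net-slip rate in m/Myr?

dip-slip = heave / cos(dip) = 204 / cos(73°) = 697.7 m
net slip = dip-slip / sin(rake) = 697.7 / sin(20.2°) = 2021 m
rate = 2021 m / 17.7 Ma = 0.000114 m/yr = 114 m/Myr

114 m/Myr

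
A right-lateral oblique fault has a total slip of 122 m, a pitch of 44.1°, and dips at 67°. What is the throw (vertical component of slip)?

dip-slip = net slip × sin(rake) = 122 m × sin(44.1°) = 84.90 m
throw = dip-slip × sin(dip) = 84.90 × sin(67°) = 78.2 m

78.2 m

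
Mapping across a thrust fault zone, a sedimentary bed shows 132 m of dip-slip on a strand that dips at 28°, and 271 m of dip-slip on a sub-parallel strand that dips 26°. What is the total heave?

360 m

heave_A = 132 × cos(28°) = 116.5 m
heave_B = 271 × cos(26°) = 243.6 m
total = 116.5 + 243.6 = 360 m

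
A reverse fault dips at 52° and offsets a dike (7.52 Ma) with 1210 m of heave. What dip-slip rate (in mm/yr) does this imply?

0.261 mm/yr

dip-slip = heave / cos(dip) = 1210 m / cos(52°) = 1965 m
rate = 1965 m / 7.52 Ma = 0.000261 m/yr = 0.261 mm/yr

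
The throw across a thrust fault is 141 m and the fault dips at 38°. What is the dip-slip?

dip-slip = throw / sin(dip) = 141 / sin(38°) = 229 m

229 m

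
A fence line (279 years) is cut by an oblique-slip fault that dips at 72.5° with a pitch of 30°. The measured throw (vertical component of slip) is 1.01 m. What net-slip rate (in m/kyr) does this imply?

dip-slip = throw / sin(dip) = 1.01 / sin(72.5°) = 1.059 m
net slip = dip-slip / sin(rake) = 1.059 / sin(30°) = 2.118 m
rate = 2.118 m / 279 years = 0.00759 m/yr = 7.59 m/kyr

7.59 m/kyr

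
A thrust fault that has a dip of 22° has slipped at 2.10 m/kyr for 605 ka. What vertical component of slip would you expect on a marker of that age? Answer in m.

dip-slip = rate × time = 2.10 m/kyr × 605 ka = 1271 m
throw = dip-slip × sin(dip) = 1271 × sin(22°) = 476 m

476 m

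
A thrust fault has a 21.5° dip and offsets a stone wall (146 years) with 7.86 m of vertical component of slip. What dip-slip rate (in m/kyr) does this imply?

147 m/kyr

dip-slip = throw / sin(dip) = 7.86 m / sin(21.5°) = 21.45 m
rate = 21.45 m / 146 years = 0.147 m/yr = 147 m/kyr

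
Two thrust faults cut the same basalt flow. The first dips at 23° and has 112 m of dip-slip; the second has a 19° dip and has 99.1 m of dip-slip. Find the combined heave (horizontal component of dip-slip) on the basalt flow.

197 m

heave_A = 112 × cos(23°) = 103.1 m
heave_B = 99.1 × cos(19°) = 93.70 m
total = 103.1 + 93.70 = 197 m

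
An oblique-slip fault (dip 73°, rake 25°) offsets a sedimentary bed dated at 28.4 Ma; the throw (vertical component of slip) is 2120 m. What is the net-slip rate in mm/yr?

0.185 mm/yr

dip-slip = throw / sin(dip) = 2120 / sin(73°) = 2217 m
net slip = dip-slip / sin(rake) = 2217 / sin(25°) = 5246 m
rate = 5246 m / 28.4 Ma = 0.000185 m/yr = 0.185 mm/yr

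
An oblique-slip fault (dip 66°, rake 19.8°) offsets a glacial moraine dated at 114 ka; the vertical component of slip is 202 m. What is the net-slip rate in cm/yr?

0.573 cm/yr

dip-slip = throw / sin(dip) = 202 / sin(66°) = 221.1 m
net slip = dip-slip / sin(rake) = 221.1 / sin(19.8°) = 652.8 m
rate = 652.8 m / 114 ka = 0.00573 m/yr = 0.573 cm/yr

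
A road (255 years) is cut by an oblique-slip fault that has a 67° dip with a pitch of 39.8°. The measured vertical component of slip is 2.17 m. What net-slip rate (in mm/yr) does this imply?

14.4 mm/yr

dip-slip = throw / sin(dip) = 2.17 / sin(67°) = 2.357 m
net slip = dip-slip / sin(rake) = 2.357 / sin(39.8°) = 3.683 m
rate = 3.683 m / 255 years = 0.0144 m/yr = 14.4 mm/yr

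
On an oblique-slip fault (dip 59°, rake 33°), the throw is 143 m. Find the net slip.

dip-slip = throw / sin(dip) = 143 / sin(59°) = 166.8 m
net slip = dip-slip / sin(rake) = 166.8 / sin(33°) = 306 m

306 m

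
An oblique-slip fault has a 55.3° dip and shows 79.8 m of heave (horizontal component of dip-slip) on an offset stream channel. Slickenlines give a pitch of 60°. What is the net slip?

162 m

dip-slip = heave / cos(dip) = 79.8 / cos(55.3°) = 140.2 m
net slip = dip-slip / sin(rake) = 140.2 / sin(60°) = 162 m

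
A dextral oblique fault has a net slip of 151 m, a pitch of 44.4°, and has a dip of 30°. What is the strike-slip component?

108 m

strike-slip = net slip × cos(rake) = 151 m × cos(44.4°) = 108 m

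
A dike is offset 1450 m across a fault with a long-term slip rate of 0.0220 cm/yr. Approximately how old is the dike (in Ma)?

6.59 Ma

age = offset / rate = 1450 m / (0.0220 cm/yr) = 6.59e+06 yr = 6.59 Ma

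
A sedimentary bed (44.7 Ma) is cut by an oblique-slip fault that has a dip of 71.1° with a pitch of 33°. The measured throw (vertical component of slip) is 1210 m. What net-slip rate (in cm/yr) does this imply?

0.00525 cm/yr

dip-slip = throw / sin(dip) = 1210 / sin(71.1°) = 1279 m
net slip = dip-slip / sin(rake) = 1279 / sin(33°) = 2348 m
rate = 2348 m / 44.7 Ma = 0.0000525 m/yr = 0.00525 cm/yr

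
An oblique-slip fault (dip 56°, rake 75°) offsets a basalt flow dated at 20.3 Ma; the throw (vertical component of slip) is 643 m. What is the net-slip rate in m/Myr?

dip-slip = throw / sin(dip) = 643 / sin(56°) = 775.6 m
net slip = dip-slip / sin(rake) = 775.6 / sin(75°) = 803 m
rate = 803 m / 20.3 Ma = 0.0000396 m/yr = 39.6 m/Myr

39.6 m/Myr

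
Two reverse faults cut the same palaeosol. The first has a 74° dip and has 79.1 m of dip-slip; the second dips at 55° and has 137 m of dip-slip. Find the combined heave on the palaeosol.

100 m

heave_A = 79.1 × cos(74°) = 21.80 m
heave_B = 137 × cos(55°) = 78.58 m
total = 21.80 + 78.58 = 100 m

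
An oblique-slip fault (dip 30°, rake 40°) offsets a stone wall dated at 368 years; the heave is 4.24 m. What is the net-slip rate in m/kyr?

dip-slip = heave / cos(dip) = 4.24 / cos(30°) = 4.896 m
net slip = dip-slip / sin(rake) = 4.896 / sin(40°) = 7.617 m
rate = 7.617 m / 368 years = 0.0207 m/yr = 20.7 m/kyr

20.7 m/kyr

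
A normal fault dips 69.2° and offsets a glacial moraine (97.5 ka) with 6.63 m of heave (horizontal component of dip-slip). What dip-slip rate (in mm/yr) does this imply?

dip-slip = heave / cos(dip) = 6.63 m / cos(69.2°) = 18.67 m
rate = 18.67 m / 97.5 ka = 0.000191 m/yr = 0.191 mm/yr

0.191 mm/yr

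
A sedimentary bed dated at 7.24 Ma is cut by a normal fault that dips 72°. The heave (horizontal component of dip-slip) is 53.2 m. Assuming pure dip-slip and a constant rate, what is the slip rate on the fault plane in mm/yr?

dip-slip = heave / cos(dip) = 53.2 m / cos(72°) = 172.2 m
rate = 172.2 m / 7.24 Ma = 0.0000238 m/yr = 0.0238 mm/yr

0.0238 mm/yr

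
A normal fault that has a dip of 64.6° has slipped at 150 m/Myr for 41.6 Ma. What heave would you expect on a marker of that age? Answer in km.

dip-slip = rate × time = 150 m/Myr × 41.6 Ma = 6240 m
heave = dip-slip × cos(dip) = 6240 × cos(64.6°) = 2680 m = 2.68 km

2.68 km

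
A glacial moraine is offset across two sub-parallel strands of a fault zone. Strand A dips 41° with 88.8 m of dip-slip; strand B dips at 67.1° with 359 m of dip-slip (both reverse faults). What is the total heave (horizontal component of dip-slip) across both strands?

heave_A = 88.8 × cos(41°) = 67.02 m
heave_B = 359 × cos(67.1°) = 139.7 m
total = 67.02 + 139.7 = 207 m

207 m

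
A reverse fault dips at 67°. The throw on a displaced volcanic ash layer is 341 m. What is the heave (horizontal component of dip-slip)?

145 m

heave = throw / tan(dip) = 341 / tan(67°) = 145 m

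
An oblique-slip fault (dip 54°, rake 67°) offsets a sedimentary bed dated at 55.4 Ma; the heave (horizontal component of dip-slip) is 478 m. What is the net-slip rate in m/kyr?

0.0159 m/kyr

dip-slip = heave / cos(dip) = 478 / cos(54°) = 813.2 m
net slip = dip-slip / sin(rake) = 813.2 / sin(67°) = 883.5 m
rate = 883.5 m / 55.4 Ma = 0.0000159 m/yr = 0.0159 m/kyr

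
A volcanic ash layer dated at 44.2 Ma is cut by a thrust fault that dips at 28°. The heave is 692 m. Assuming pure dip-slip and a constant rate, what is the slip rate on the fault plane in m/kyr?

0.0177 m/kyr

dip-slip = heave / cos(dip) = 692 m / cos(28°) = 783.7 m
rate = 783.7 m / 44.2 Ma = 0.0000177 m/yr = 0.0177 m/kyr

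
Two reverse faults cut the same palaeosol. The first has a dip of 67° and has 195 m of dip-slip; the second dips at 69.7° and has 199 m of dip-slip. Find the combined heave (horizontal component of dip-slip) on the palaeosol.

heave_A = 195 × cos(67°) = 76.19 m
heave_B = 199 × cos(69.7°) = 69.04 m
total = 76.19 + 69.04 = 145 m

145 m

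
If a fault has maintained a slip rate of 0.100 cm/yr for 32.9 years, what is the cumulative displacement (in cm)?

slip = rate × time = 0.100 cm/yr × 32.9 years = 0.0329 m = 3.29 cm

3.29 cm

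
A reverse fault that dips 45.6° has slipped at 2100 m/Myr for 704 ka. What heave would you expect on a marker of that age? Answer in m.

dip-slip = rate × time = 2100 m/Myr × 704 ka = 1478 m
heave = dip-slip × cos(dip) = 1478 × cos(45.6°) = 1030 m

1030 m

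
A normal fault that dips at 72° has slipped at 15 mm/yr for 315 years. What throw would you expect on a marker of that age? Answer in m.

dip-slip = rate × time = 15 mm/yr × 315 years = 4.725 m
throw = dip-slip × sin(dip) = 4.725 × sin(72°) = 4.49 m

4.49 m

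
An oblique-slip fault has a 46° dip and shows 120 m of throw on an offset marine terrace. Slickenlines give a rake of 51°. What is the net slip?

dip-slip = throw / sin(dip) = 120 / sin(46°) = 166.8 m
net slip = dip-slip / sin(rake) = 166.8 / sin(51°) = 215 m

215 m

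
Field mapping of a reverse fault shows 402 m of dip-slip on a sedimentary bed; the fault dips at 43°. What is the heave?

heave = dip-slip × cos(dip) = 402 m × cos(43°) = 294 m

294 m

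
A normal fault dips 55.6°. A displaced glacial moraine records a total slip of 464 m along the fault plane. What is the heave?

heave = dip-slip × cos(dip) = 464 m × cos(55.6°) = 262 m

262 m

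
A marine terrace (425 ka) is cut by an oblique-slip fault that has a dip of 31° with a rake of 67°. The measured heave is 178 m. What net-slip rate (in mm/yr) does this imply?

0.531 mm/yr

dip-slip = heave / cos(dip) = 178 / cos(31°) = 207.7 m
net slip = dip-slip / sin(rake) = 207.7 / sin(67°) = 225.6 m
rate = 225.6 m / 425 ka = 0.000531 m/yr = 0.531 mm/yr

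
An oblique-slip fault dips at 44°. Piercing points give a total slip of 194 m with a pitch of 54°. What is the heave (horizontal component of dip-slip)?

dip-slip = net slip × sin(rake) = 194 m × sin(54°) = 156.9 m
heave = dip-slip × cos(dip) = 156.9 × cos(44°) = 113 m

113 m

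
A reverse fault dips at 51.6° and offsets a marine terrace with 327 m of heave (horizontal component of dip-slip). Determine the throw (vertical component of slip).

413 m

throw = heave × tan(dip) = 327 × tan(51.6°) = 413 m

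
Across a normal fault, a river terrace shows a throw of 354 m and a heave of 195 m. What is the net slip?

404 m

net slip = √(throw² + heave²) = √(354² + 195²) = 404 m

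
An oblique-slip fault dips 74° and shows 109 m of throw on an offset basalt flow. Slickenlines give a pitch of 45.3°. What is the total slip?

dip-slip = throw / sin(dip) = 109 / sin(74°) = 113.4 m
net slip = dip-slip / sin(rake) = 113.4 / sin(45.3°) = 160 m

160 m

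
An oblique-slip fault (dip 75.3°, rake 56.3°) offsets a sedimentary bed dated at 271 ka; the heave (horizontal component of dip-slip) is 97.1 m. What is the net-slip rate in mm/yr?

1.70 mm/yr

dip-slip = heave / cos(dip) = 97.1 / cos(75.3°) = 382.6 m
net slip = dip-slip / sin(rake) = 382.6 / sin(56.3°) = 459.9 m
rate = 459.9 m / 271 ka = 0.00170 m/yr = 1.70 mm/yr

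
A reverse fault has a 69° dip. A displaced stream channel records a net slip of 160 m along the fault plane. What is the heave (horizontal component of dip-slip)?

heave = dip-slip × cos(dip) = 160 m × cos(69°) = 57.3 m

57.3 m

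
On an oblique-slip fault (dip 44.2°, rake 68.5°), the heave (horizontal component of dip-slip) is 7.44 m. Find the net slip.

11.2 m

dip-slip = heave / cos(dip) = 7.44 / cos(44.2°) = 10.38 m
net slip = dip-slip / sin(rake) = 10.38 / sin(68.5°) = 11.2 m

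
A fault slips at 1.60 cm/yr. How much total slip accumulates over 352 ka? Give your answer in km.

5.63 km

slip = rate × time = 1.60 cm/yr × 352 ka = 5630 m = 5.63 km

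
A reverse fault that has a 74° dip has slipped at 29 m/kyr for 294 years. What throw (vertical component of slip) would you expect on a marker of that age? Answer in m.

dip-slip = rate × time = 29 m/kyr × 294 years = 8.526 m
throw = dip-slip × sin(dip) = 8.526 × sin(74°) = 8.20 m

8.20 m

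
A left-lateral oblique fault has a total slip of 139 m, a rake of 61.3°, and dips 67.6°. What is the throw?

113 m

dip-slip = net slip × sin(rake) = 139 m × sin(61.3°) = 121.9 m
throw = dip-slip × sin(dip) = 121.9 × sin(67.6°) = 113 m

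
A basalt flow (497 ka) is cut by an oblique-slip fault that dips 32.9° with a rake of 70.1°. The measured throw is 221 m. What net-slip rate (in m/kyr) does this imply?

0.871 m/kyr

dip-slip = throw / sin(dip) = 221 / sin(32.9°) = 406.9 m
net slip = dip-slip / sin(rake) = 406.9 / sin(70.1°) = 432.7 m
rate = 432.7 m / 497 ka = 0.000871 m/yr = 0.871 m/kyr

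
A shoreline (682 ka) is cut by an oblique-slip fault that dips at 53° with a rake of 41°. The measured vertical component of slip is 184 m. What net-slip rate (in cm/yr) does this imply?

dip-slip = throw / sin(dip) = 184 / sin(53°) = 230.4 m
net slip = dip-slip / sin(rake) = 230.4 / sin(41°) = 351.2 m
rate = 351.2 m / 682 ka = 0.000515 m/yr = 0.0515 cm/yr

0.0515 cm/yr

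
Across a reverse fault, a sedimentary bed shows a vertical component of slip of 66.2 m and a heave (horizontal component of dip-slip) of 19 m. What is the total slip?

net slip = √(throw² + heave²) = √(66.2² + 19²) = 68.9 m

68.9 m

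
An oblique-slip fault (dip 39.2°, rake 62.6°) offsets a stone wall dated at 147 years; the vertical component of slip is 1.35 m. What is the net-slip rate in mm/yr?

16.4 mm/yr

dip-slip = throw / sin(dip) = 1.35 / sin(39.2°) = 2.136 m
net slip = dip-slip / sin(rake) = 2.136 / sin(62.6°) = 2.406 m
rate = 2.406 m / 147 years = 0.0164 m/yr = 16.4 mm/yr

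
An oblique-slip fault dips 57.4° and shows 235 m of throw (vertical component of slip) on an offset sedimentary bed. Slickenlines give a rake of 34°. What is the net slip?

499 m

dip-slip = throw / sin(dip) = 235 / sin(57.4°) = 278.9 m
net slip = dip-slip / sin(rake) = 278.9 / sin(34°) = 499 m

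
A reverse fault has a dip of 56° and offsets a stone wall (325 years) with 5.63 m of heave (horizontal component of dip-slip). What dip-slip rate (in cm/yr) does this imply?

3.10 cm/yr

dip-slip = heave / cos(dip) = 5.63 m / cos(56°) = 10.07 m
rate = 10.07 m / 325 years = 0.0310 m/yr = 3.10 cm/yr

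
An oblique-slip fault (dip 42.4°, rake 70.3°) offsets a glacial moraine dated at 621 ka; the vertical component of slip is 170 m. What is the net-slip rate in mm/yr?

dip-slip = throw / sin(dip) = 170 / sin(42.4°) = 252.1 m
net slip = dip-slip / sin(rake) = 252.1 / sin(70.3°) = 267.8 m
rate = 267.8 m / 621 ka = 0.000431 m/yr = 0.431 mm/yr

0.431 mm/yr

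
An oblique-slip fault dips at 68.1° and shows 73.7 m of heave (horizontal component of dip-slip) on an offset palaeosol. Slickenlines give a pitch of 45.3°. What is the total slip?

dip-slip = heave / cos(dip) = 73.7 / cos(68.1°) = 197.6 m
net slip = dip-slip / sin(rake) = 197.6 / sin(45.3°) = 278 m

278 m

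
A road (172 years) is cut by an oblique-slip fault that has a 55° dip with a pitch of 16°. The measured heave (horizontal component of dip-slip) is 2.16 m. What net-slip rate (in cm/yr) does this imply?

7.94 cm/yr

dip-slip = heave / cos(dip) = 2.16 / cos(55°) = 3.766 m
net slip = dip-slip / sin(rake) = 3.766 / sin(16°) = 13.66 m
rate = 13.66 m / 172 years = 0.0794 m/yr = 7.94 cm/yr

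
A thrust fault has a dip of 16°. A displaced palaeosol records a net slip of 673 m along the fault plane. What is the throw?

186 m

throw = dip-slip × sin(dip) = 673 m × sin(16°) = 186 m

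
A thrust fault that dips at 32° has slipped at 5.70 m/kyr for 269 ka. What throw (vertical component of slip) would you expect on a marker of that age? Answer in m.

dip-slip = rate × time = 5.70 m/kyr × 269 ka = 1533 m
throw = dip-slip × sin(dip) = 1533 × sin(32°) = 813 m

813 m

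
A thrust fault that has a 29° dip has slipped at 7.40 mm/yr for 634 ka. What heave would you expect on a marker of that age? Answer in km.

dip-slip = rate × time = 7.40 mm/yr × 634 ka = 4692 m
heave = dip-slip × cos(dip) = 4692 × cos(29°) = 4100 m = 4.10 km

4.10 km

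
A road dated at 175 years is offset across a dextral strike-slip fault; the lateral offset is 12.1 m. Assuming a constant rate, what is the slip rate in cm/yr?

6.91 cm/yr

rate = 12.1 m / 175 years = 0.0691 m/yr = 6.91 cm/yr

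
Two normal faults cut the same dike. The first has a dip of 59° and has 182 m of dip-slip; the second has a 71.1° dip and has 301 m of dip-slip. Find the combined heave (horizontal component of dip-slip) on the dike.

heave_A = 182 × cos(59°) = 93.74 m
heave_B = 301 × cos(71.1°) = 97.50 m
total = 93.74 + 97.50 = 191 m

191 m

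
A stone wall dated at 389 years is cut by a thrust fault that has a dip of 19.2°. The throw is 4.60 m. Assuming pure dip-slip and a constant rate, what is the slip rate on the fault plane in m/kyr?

36 m/kyr

dip-slip = throw / sin(dip) = 4.60 m / sin(19.2°) = 13.99 m
rate = 13.99 m / 389 years = 0.0360 m/yr = 36 m/kyr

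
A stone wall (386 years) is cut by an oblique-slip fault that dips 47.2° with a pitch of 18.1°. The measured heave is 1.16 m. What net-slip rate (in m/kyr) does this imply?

14.2 m/kyr

dip-slip = heave / cos(dip) = 1.16 / cos(47.2°) = 1.707 m
net slip = dip-slip / sin(rake) = 1.707 / sin(18.1°) = 5.495 m
rate = 5.495 m / 386 years = 0.0142 m/yr = 14.2 m/kyr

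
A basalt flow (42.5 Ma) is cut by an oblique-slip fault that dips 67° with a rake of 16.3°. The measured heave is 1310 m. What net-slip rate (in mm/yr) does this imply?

0.281 mm/yr

dip-slip = heave / cos(dip) = 1310 / cos(67°) = 3353 m
net slip = dip-slip / sin(rake) = 3353 / sin(16.3°) = 11950 m
rate = 11950 m / 42.5 Ma = 0.000281 m/yr = 0.281 mm/yr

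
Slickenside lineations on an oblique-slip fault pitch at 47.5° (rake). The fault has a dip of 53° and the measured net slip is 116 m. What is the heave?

51.5 m

dip-slip = net slip × sin(rake) = 116 m × sin(47.5°) = 85.52 m
heave = dip-slip × cos(dip) = 85.52 × cos(53°) = 51.5 m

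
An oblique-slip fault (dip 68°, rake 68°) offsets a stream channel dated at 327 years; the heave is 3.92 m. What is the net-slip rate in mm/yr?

dip-slip = heave / cos(dip) = 3.92 / cos(68°) = 10.46 m
net slip = dip-slip / sin(rake) = 10.46 / sin(68°) = 11.29 m
rate = 11.29 m / 327 years = 0.0345 m/yr = 34.5 mm/yr

34.5 mm/yr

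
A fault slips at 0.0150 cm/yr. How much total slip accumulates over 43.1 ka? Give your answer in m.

slip = rate × time = 0.0150 cm/yr × 43.1 ka = 6.46 m

6.46 m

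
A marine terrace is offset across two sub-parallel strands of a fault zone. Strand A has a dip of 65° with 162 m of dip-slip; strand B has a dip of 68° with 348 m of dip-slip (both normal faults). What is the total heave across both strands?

heave_A = 162 × cos(65°) = 68.46 m
heave_B = 348 × cos(68°) = 130.4 m
total = 68.46 + 130.4 = 199 m

199 m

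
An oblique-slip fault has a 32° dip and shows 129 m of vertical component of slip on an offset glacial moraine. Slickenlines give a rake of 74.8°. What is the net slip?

dip-slip = throw / sin(dip) = 129 / sin(32°) = 243.4 m
net slip = dip-slip / sin(rake) = 243.4 / sin(74.8°) = 252 m

252 m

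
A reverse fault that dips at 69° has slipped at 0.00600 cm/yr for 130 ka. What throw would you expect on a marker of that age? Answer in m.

dip-slip = rate × time = 0.00600 cm/yr × 130 ka = 7.800 m
throw = dip-slip × sin(dip) = 7.800 × sin(69°) = 7.28 m

7.28 m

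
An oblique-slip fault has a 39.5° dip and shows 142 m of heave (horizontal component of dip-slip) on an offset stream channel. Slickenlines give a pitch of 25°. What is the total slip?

435 m

dip-slip = heave / cos(dip) = 142 / cos(39.5°) = 184 m
net slip = dip-slip / sin(rake) = 184 / sin(25°) = 435 m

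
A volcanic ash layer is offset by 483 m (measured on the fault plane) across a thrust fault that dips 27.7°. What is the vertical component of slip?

throw = dip-slip × sin(dip) = 483 m × sin(27.7°) = 225 m

225 m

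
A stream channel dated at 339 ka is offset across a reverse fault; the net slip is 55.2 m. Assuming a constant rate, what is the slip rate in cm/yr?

rate = 55.2 m / 339 ka = 0.000163 m/yr = 0.0163 cm/yr

0.0163 cm/yr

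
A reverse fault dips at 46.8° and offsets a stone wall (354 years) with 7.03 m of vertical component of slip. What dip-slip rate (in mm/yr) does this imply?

dip-slip = throw / sin(dip) = 7.03 m / sin(46.8°) = 9.644 m
rate = 9.644 m / 354 years = 0.0272 m/yr = 27.2 mm/yr

27.2 mm/yr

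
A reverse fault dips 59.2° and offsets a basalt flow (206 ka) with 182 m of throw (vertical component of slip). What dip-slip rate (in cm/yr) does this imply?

0.103 cm/yr

dip-slip = throw / sin(dip) = 182 m / sin(59.2°) = 211.9 m
rate = 211.9 m / 206 ka = 0.00103 m/yr = 0.103 cm/yr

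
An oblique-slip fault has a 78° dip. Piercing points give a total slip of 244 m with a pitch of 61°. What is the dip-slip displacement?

dip-slip = net slip × sin(rake) = 244 m × sin(61°) = 213 m

213 m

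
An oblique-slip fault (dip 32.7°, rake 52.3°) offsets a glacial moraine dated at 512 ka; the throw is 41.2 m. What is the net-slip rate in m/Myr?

188 m/Myr

dip-slip = throw / sin(dip) = 41.2 / sin(32.7°) = 76.26 m
net slip = dip-slip / sin(rake) = 76.26 / sin(52.3°) = 96.39 m
rate = 96.39 m / 512 ka = 0.000188 m/yr = 188 m/Myr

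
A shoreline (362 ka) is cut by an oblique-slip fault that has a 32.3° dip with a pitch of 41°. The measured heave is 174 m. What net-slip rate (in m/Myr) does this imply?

dip-slip = heave / cos(dip) = 174 / cos(32.3°) = 205.9 m
net slip = dip-slip / sin(rake) = 205.9 / sin(41°) = 313.8 m
rate = 313.8 m / 362 ka = 0.000867 m/yr = 867 m/Myr

867 m/Myr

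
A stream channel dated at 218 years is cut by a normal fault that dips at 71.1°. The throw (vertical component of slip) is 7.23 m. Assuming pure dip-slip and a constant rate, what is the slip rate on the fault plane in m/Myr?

dip-slip = throw / sin(dip) = 7.23 m / sin(71.1°) = 7.642 m
rate = 7.642 m / 218 years = 0.0351 m/yr = 35100 m/Myr

35100 m/Myr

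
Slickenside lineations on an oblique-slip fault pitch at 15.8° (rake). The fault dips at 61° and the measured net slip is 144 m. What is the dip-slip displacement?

dip-slip = net slip × sin(rake) = 144 m × sin(15.8°) = 39.2 m

39.2 m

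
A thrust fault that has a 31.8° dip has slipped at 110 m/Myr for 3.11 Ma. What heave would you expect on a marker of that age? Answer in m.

dip-slip = rate × time = 110 m/Myr × 3.11 Ma = 342.1 m
heave = dip-slip × cos(dip) = 342.1 × cos(31.8°) = 291 m

291 m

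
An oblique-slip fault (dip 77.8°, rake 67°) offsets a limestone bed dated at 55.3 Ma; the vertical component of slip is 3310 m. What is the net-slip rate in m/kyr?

dip-slip = throw / sin(dip) = 3310 / sin(77.8°) = 3386 m
net slip = dip-slip / sin(rake) = 3386 / sin(67°) = 3679 m
rate = 3679 m / 55.3 Ma = 0.0000665 m/yr = 0.0665 m/kyr

0.0665 m/kyr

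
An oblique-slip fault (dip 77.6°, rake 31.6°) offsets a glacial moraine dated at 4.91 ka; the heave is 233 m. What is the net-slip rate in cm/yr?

42.2 cm/yr

dip-slip = heave / cos(dip) = 233 / cos(77.6°) = 1085 m
net slip = dip-slip / sin(rake) = 1085 / sin(31.6°) = 2071 m
rate = 2071 m / 4.91 ka = 0.422 m/yr = 42.2 cm/yr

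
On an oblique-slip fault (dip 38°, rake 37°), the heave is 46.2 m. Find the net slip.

97.4 m

dip-slip = heave / cos(dip) = 46.2 / cos(38°) = 58.63 m
net slip = dip-slip / sin(rake) = 58.63 / sin(37°) = 97.4 m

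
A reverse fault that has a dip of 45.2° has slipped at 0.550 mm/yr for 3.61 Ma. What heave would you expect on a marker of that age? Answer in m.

dip-slip = rate × time = 0.550 mm/yr × 3.61 Ma = 1986 m
heave = dip-slip × cos(dip) = 1986 × cos(45.2°) = 1400 m

1400 m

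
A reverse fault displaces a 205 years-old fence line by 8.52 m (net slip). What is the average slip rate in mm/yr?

rate = 8.52 m / 205 years = 0.0416 m/yr = 41.6 mm/yr

41.6 mm/yr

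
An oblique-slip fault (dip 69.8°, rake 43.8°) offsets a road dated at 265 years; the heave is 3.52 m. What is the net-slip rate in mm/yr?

dip-slip = heave / cos(dip) = 3.52 / cos(69.8°) = 10.19 m
net slip = dip-slip / sin(rake) = 10.19 / sin(43.8°) = 14.73 m
rate = 14.73 m / 265 years = 0.0556 m/yr = 55.6 mm/yr

55.6 mm/yr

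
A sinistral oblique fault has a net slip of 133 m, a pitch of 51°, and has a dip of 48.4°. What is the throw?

dip-slip = net slip × sin(rake) = 133 m × sin(51°) = 103.4 m
throw = dip-slip × sin(dip) = 103.4 × sin(48.4°) = 77.3 m

77.3 m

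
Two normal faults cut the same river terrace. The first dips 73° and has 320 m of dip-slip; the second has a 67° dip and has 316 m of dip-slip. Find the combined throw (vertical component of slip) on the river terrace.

throw_A = 320 × sin(73°) = 306 m
throw_B = 316 × sin(67°) = 290.9 m
total = 306 + 290.9 = 597 m

597 m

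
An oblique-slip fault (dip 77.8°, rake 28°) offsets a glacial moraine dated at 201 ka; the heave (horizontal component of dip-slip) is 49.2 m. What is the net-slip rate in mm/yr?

2.47 mm/yr

dip-slip = heave / cos(dip) = 49.2 / cos(77.8°) = 232.8 m
net slip = dip-slip / sin(rake) = 232.8 / sin(28°) = 495.9 m
rate = 495.9 m / 201 ka = 0.00247 m/yr = 2.47 mm/yr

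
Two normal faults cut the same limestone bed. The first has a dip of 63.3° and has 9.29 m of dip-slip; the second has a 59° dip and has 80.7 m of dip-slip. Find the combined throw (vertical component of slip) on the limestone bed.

77.5 m

throw_A = 9.29 × sin(63.3°) = 8.299 m
throw_B = 80.7 × sin(59°) = 69.17 m
total = 8.299 + 69.17 = 77.5 m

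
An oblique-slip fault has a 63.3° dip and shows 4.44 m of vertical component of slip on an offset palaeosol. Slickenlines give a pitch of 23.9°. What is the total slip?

dip-slip = throw / sin(dip) = 4.44 / sin(63.3°) = 4.970 m
net slip = dip-slip / sin(rake) = 4.970 / sin(23.9°) = 12.3 m

12.3 m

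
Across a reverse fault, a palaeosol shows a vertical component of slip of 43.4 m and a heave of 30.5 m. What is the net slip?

53 m

net slip = √(throw² + heave²) = √(43.4² + 30.5²) = 53 m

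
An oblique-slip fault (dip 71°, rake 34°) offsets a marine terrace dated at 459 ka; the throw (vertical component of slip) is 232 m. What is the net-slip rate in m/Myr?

956 m/Myr

dip-slip = throw / sin(dip) = 232 / sin(71°) = 245.4 m
net slip = dip-slip / sin(rake) = 245.4 / sin(34°) = 438.8 m
rate = 438.8 m / 459 ka = 0.000956 m/yr = 956 m/Myr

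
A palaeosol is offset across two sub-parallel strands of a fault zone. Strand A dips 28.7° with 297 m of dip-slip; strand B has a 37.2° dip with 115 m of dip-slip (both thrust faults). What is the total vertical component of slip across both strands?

throw_A = 297 × sin(28.7°) = 142.6 m
throw_B = 115 × sin(37.2°) = 69.53 m
total = 142.6 + 69.53 = 212 m

212 m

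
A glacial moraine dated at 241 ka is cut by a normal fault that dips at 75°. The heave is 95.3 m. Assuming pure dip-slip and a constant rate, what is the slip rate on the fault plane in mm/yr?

dip-slip = heave / cos(dip) = 95.3 m / cos(75°) = 368.2 m
rate = 368.2 m / 241 ka = 0.00153 m/yr = 1.53 mm/yr

1.53 mm/yr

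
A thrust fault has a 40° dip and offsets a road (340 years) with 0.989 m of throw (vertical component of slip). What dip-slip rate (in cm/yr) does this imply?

dip-slip = throw / sin(dip) = 0.989 m / sin(40°) = 1.539 m
rate = 1.539 m / 340 years = 0.00453 m/yr = 0.453 cm/yr

0.453 cm/yr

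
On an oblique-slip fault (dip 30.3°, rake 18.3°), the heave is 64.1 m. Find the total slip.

236 m

dip-slip = heave / cos(dip) = 64.1 / cos(30.3°) = 74.24 m
net slip = dip-slip / sin(rake) = 74.24 / sin(18.3°) = 236 m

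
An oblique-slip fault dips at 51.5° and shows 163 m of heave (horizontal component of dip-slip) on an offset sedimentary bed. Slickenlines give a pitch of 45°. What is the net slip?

370 m

dip-slip = heave / cos(dip) = 163 / cos(51.5°) = 261.8 m
net slip = dip-slip / sin(rake) = 261.8 / sin(45°) = 370 m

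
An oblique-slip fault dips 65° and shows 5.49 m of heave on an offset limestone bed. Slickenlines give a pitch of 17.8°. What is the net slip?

dip-slip = heave / cos(dip) = 5.49 / cos(65°) = 12.99 m
net slip = dip-slip / sin(rake) = 12.99 / sin(17.8°) = 42.5 m

42.5 m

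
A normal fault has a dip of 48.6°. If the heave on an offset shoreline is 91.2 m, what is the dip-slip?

dip-slip = heave / cos(dip) = 91.2 / cos(48.6°) = 138 m

138 m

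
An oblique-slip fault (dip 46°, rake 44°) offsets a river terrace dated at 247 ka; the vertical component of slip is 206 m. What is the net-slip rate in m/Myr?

1670 m/Myr

dip-slip = throw / sin(dip) = 206 / sin(46°) = 286.4 m
net slip = dip-slip / sin(rake) = 286.4 / sin(44°) = 412.3 m
rate = 412.3 m / 247 ka = 0.00167 m/yr = 1670 m/Myr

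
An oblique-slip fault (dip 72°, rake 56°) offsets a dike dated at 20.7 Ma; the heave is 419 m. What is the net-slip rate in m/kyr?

dip-slip = heave / cos(dip) = 419 / cos(72°) = 1356 m
net slip = dip-slip / sin(rake) = 1356 / sin(56°) = 1636 m
rate = 1636 m / 20.7 Ma = 0.0000790 m/yr = 0.0790 m/kyr

0.0790 m/kyr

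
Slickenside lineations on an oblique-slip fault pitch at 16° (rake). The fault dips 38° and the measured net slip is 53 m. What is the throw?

dip-slip = net slip × sin(rake) = 53 m × sin(16°) = 14.61 m
throw = dip-slip × sin(dip) = 14.61 × sin(38°) = 8.99 m

8.99 m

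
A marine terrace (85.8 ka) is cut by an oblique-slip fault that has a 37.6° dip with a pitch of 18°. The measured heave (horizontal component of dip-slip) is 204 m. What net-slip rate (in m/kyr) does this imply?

dip-slip = heave / cos(dip) = 204 / cos(37.6°) = 257.5 m
net slip = dip-slip / sin(rake) = 257.5 / sin(18°) = 833.2 m
rate = 833.2 m / 85.8 ka = 0.00971 m/yr = 9.71 m/kyr

9.71 m/kyr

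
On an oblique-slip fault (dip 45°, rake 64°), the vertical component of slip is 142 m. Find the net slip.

dip-slip = throw / sin(dip) = 142 / sin(45°) = 200.8 m
net slip = dip-slip / sin(rake) = 200.8 / sin(64°) = 223 m

223 m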